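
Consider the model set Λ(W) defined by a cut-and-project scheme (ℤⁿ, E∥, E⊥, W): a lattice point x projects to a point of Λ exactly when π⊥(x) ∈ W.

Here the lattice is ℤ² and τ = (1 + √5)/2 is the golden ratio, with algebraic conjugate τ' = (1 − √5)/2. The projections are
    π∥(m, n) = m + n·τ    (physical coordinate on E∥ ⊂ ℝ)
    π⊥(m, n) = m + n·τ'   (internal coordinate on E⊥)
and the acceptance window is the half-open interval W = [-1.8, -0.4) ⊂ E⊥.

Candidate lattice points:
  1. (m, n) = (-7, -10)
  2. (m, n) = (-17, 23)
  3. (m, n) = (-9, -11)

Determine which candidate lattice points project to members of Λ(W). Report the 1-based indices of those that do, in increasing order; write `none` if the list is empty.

Numerically τ ≈ 1.618034 and τ' = −1/τ ≈ -0.618034.
candidate 1: (m,n)=(-7,-10) → π∥ = -7-10·τ ≈ -23.180340, π⊥ = -7-10·τ' ≈ -0.819660 ∈ [-1.8, -0.4) ⇒ IN Λ
candidate 2: (m,n)=(-17,23) → π∥ = -17+23·τ ≈ 20.214782, π⊥ = -17+23·τ' ≈ -31.214782 ∉ [-1.8, -0.4) ⇒ out
candidate 3: (m,n)=(-9,-11) → π∥ = -9-11·τ ≈ -26.798374, π⊥ = -9-11·τ' ≈ -2.201626 ∉ [-1.8, -0.4) ⇒ out

1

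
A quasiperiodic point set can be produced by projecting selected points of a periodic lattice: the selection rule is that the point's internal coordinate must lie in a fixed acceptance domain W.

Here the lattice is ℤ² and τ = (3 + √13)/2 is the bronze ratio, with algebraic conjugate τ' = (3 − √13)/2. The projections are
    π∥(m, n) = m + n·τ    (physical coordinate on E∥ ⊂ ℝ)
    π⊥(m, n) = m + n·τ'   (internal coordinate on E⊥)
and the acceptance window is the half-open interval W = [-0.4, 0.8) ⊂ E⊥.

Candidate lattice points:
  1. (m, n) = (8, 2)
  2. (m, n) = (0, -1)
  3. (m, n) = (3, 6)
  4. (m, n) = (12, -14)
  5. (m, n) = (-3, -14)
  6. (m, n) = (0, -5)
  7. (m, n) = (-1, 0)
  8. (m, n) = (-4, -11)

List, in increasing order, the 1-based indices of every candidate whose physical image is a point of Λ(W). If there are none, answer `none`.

2

τ' = (3−√13)/2 ≈ -0.30278.
candidate 1: (m,n)=(8,2) → π∥ = 8+2·τ ≈ 14.60555, π⊥ = 8+2·τ' ≈ 7.39445 ∉ [-0.4, 0.8) ⇒ out
candidate 2: (m,n)=(0,-1) → π∥ = 0-1·τ ≈ -3.30278, π⊥ = 0-1·τ' ≈ 0.30278 ∈ [-0.4, 0.8) ⇒ IN Λ
candidate 3: (m,n)=(3,6) → π∥ = 3+6·τ ≈ 22.81665, π⊥ = 3+6·τ' ≈ 1.18335 ∉ [-0.4, 0.8) ⇒ out
candidate 4: (m,n)=(12,-14) → π∥ = 12-14·τ ≈ -34.23886, π⊥ = 12-14·τ' ≈ 16.23886 ∉ [-0.4, 0.8) ⇒ out
candidate 5: (m,n)=(-3,-14) → π∥ = -3-14·τ ≈ -49.23886, π⊥ = -3-14·τ' ≈ 1.23886 ∉ [-0.4, 0.8) ⇒ out
candidate 6: (m,n)=(0,-5) → π∥ = 0-5·τ ≈ -16.51388, π⊥ = 0-5·τ' ≈ 1.51388 ∉ [-0.4, 0.8) ⇒ out
candidate 7: (m,n)=(-1,0) → π∥ = -1+0·τ ≈ -1.00000, π⊥ = -1+0·τ' ≈ -1.00000 ∉ [-0.4, 0.8) ⇒ out
candidate 8: (m,n)=(-4,-11) → π∥ = -4-11·τ ≈ -40.33053, π⊥ = -4-11·τ' ≈ -0.66947 ∉ [-0.4, 0.8) ⇒ out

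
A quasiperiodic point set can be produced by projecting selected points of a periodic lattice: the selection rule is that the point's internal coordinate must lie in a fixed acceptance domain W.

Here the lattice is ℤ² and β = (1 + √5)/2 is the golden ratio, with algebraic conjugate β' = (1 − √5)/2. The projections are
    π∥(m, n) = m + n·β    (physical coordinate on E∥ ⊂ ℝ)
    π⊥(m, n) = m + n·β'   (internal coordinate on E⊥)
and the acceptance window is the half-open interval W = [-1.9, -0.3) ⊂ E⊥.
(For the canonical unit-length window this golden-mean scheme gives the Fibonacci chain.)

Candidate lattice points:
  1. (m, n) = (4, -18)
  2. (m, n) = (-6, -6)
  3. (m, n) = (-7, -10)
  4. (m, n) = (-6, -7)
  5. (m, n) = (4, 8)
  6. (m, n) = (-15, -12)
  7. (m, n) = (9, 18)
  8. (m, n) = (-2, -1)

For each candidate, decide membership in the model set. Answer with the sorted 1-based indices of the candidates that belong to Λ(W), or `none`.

β' = (1−√5)/2 ≈ -0.618034.
[1] lift (4,-18): star map gives 15.124612; window check -1.9 ≤ 15.124612 < -0.3 is false → out
[2] lift (-6,-6): star map gives -2.291796; window check -1.9 ≤ -2.291796 < -0.3 is false → out
[3] lift (-7,-10): star map gives -0.819660; window check -1.9 ≤ -0.819660 < -0.3 is true → IN Λ
[4] lift (-6,-7): star map gives -1.673762; window check -1.9 ≤ -1.673762 < -0.3 is true → IN Λ
[5] lift (4,8): star map gives -0.944272; window check -1.9 ≤ -0.944272 < -0.3 is true → IN Λ
[6] lift (-15,-12): star map gives -7.583592; window check -1.9 ≤ -7.583592 < -0.3 is false → out
[7] lift (9,18): star map gives -2.124612; window check -1.9 ≤ -2.124612 < -0.3 is false → out
[8] lift (-2,-1): star map gives -1.381966; window check -1.9 ≤ -1.381966 < -0.3 is true → IN Λ

3, 4, 5, 8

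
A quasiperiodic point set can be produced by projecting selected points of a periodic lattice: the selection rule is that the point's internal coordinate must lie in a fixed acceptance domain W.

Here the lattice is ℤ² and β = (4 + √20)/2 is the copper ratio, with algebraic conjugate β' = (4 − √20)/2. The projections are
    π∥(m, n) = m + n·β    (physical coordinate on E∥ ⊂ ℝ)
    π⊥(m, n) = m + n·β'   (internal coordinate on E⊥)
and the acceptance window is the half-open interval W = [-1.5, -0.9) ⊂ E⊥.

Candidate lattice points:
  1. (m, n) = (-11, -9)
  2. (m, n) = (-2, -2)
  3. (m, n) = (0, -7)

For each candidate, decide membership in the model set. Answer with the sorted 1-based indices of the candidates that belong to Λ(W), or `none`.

Numerically β ≈ 4.236068 and β' = −1/β ≈ -0.236068.
candidate 1: (m,n)=(-11,-9) → π∥ = -11-9·β ≈ -49.124612, π⊥ = -11-9·β' ≈ -8.875388 ∉ [-1.5, -0.9) ⇒ out
candidate 2: (m,n)=(-2,-2) → π∥ = -2-2·β ≈ -10.472136, π⊥ = -2-2·β' ≈ -1.527864 ∉ [-1.5, -0.9) ⇒ out
candidate 3: (m,n)=(0,-7) → π∥ = 0-7·β ≈ -29.652476, π⊥ = 0-7·β' ≈ 1.652476 ∉ [-1.5, -0.9) ⇒ out

none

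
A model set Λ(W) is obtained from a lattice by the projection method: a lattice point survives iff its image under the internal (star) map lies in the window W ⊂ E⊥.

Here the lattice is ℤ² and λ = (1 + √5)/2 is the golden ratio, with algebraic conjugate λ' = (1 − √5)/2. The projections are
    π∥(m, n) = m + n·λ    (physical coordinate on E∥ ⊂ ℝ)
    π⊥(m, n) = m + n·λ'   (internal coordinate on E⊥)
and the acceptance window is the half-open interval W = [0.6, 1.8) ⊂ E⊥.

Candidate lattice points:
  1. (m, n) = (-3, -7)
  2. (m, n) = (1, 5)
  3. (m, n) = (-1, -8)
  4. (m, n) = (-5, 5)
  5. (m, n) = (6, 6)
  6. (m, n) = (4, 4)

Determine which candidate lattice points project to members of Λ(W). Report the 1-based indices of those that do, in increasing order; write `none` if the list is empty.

1, 6

Compute λ' = (1−√5)/2 = -0.6180, so π⊥(m,n) = m -0.6180·n.
#1 (-3,-7): internal coord -3 + (-7)·λ' = +1.3262; +1.3262 ∈ [0.6, 1.8) → IN Λ
#2 (1,5): internal coord 1 + (5)·λ' = -2.0902; -2.0902 ∉ [0.6, 1.8) → out
#3 (-1,-8): internal coord -1 + (-8)·λ' = +3.9443; +3.9443 ∉ [0.6, 1.8) → out
#4 (-5,5): internal coord -5 + (5)·λ' = -8.0902; -8.0902 ∉ [0.6, 1.8) → out
#5 (6,6): internal coord 6 + (6)·λ' = +2.2918; +2.2918 ∉ [0.6, 1.8) → out
#6 (4,4): internal coord 4 + (4)·λ' = +1.5279; +1.5279 ∈ [0.6, 1.8) → IN Λ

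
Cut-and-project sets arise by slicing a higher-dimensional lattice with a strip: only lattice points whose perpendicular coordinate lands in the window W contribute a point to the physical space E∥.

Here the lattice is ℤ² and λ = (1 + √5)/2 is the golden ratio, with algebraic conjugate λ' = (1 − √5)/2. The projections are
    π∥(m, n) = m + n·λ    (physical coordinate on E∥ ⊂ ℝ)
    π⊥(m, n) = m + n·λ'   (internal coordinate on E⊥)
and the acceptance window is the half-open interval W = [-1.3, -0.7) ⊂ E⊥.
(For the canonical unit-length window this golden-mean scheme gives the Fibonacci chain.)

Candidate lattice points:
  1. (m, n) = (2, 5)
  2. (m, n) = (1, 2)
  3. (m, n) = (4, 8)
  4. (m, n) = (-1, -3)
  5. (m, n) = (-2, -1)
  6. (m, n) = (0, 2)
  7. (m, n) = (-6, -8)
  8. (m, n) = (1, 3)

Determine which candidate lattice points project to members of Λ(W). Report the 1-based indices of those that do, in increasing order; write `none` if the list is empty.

1, 3, 6, 7, 8

Compute λ' = (1−√5)/2 = -0.61803, so π⊥(m,n) = m -0.61803·n.
candidate 1: (m,n)=(2,5) → π∥ = 2+5·λ ≈ 10.09017, π⊥ = 2+5·λ' ≈ -1.09017 ∈ [-1.3, -0.7) ⇒ IN Λ
candidate 2: (m,n)=(1,2) → π∥ = 1+2·λ ≈ 4.23607, π⊥ = 1+2·λ' ≈ -0.23607 ∉ [-1.3, -0.7) ⇒ out
candidate 3: (m,n)=(4,8) → π∥ = 4+8·λ ≈ 16.94427, π⊥ = 4+8·λ' ≈ -0.94427 ∈ [-1.3, -0.7) ⇒ IN Λ
candidate 4: (m,n)=(-1,-3) → π∥ = -1-3·λ ≈ -5.85410, π⊥ = -1-3·λ' ≈ 0.85410 ∉ [-1.3, -0.7) ⇒ out
candidate 5: (m,n)=(-2,-1) → π∥ = -2-1·λ ≈ -3.61803, π⊥ = -2-1·λ' ≈ -1.38197 ∉ [-1.3, -0.7) ⇒ out
candidate 6: (m,n)=(0,2) → π∥ = 0+2·λ ≈ 3.23607, π⊥ = 0+2·λ' ≈ -1.23607 ∈ [-1.3, -0.7) ⇒ IN Λ
candidate 7: (m,n)=(-6,-8) → π∥ = -6-8·λ ≈ -18.94427, π⊥ = -6-8·λ' ≈ -1.05573 ∈ [-1.3, -0.7) ⇒ IN Λ
candidate 8: (m,n)=(1,3) → π∥ = 1+3·λ ≈ 5.85410, π⊥ = 1+3·λ' ≈ -0.85410 ∈ [-1.3, -0.7) ⇒ IN Λ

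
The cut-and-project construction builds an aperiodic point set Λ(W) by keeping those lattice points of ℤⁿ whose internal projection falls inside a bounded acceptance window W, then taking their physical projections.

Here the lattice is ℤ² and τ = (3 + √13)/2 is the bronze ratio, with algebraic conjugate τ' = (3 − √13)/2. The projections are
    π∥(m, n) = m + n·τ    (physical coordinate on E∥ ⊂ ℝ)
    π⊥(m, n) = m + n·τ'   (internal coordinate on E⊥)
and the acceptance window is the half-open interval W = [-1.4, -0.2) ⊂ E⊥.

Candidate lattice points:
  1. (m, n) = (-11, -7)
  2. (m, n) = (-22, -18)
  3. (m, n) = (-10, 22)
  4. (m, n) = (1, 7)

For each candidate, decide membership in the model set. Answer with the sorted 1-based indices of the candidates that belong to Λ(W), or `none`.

Compute τ' = (3−√13)/2 = -0.3028, so π⊥(m,n) = m -0.3028·n.
[1] lift (-11,-7): star map gives -8.8806; window check -1.4 ≤ -8.8806 < -0.2 is false → out
[2] lift (-22,-18): star map gives -16.5500; window check -1.4 ≤ -16.5500 < -0.2 is false → out
[3] lift (-10,22): star map gives -16.6611; window check -1.4 ≤ -16.6611 < -0.2 is false → out
[4] lift (1,7): star map gives -1.1194; window check -1.4 ≤ -1.1194 < -0.2 is true → IN Λ

4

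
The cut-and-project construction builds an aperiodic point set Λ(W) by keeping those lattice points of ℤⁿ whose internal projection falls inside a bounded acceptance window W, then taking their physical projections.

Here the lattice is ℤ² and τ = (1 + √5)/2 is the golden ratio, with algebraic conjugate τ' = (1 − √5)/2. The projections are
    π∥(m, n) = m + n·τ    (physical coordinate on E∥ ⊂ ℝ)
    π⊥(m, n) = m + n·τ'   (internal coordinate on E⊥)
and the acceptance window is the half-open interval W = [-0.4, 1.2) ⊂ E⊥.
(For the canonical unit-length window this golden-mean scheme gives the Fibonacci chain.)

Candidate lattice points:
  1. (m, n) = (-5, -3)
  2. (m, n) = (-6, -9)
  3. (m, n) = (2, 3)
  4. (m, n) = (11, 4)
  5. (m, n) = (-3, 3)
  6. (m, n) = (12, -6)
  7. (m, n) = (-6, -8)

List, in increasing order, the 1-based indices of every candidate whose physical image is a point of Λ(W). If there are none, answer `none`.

3

Numerically τ ≈ 1.618034 and τ' = −1/τ ≈ -0.618034.
candidate 1: (m,n)=(-5,-3) → π∥ = -5-3·τ ≈ -9.854102, π⊥ = -5-3·τ' ≈ -3.145898 ∉ [-0.4, 1.2) ⇒ out
candidate 2: (m,n)=(-6,-9) → π∥ = -6-9·τ ≈ -20.562306, π⊥ = -6-9·τ' ≈ -0.437694 ∉ [-0.4, 1.2) ⇒ out
candidate 3: (m,n)=(2,3) → π∥ = 2+3·τ ≈ 6.854102, π⊥ = 2+3·τ' ≈ 0.145898 ∈ [-0.4, 1.2) ⇒ IN Λ
candidate 4: (m,n)=(11,4) → π∥ = 11+4·τ ≈ 17.472136, π⊥ = 11+4·τ' ≈ 8.527864 ∉ [-0.4, 1.2) ⇒ out
candidate 5: (m,n)=(-3,3) → π∥ = -3+3·τ ≈ 1.854102, π⊥ = -3+3·τ' ≈ -4.854102 ∉ [-0.4, 1.2) ⇒ out
candidate 6: (m,n)=(12,-6) → π∥ = 12-6·τ ≈ 2.291796, π⊥ = 12-6·τ' ≈ 15.708204 ∉ [-0.4, 1.2) ⇒ out
candidate 7: (m,n)=(-6,-8) → π∥ = -6-8·τ ≈ -18.944272, π⊥ = -6-8·τ' ≈ -1.055728 ∉ [-0.4, 1.2) ⇒ out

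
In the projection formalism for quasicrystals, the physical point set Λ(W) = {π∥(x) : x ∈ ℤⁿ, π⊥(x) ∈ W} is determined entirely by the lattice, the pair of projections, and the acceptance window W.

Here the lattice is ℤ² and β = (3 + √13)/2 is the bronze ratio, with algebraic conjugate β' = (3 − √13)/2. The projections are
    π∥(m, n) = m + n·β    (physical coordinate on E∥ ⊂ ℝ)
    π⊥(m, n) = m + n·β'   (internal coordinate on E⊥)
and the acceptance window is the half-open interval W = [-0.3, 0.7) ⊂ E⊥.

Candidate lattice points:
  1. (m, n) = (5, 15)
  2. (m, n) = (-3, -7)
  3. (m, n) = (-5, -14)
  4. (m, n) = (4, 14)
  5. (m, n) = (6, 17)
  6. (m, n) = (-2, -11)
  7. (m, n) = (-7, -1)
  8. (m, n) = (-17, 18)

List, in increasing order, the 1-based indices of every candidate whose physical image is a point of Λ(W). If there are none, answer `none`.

1, 4

Numerically β ≈ 3.30278 and β' = −1/β ≈ -0.30278.
candidate 1: (m,n)=(5,15) → π∥ = 5+15·β ≈ 54.54163, π⊥ = 5+15·β' ≈ 0.45837 ∈ [-0.3, 0.7) ⇒ IN Λ
candidate 2: (m,n)=(-3,-7) → π∥ = -3-7·β ≈ -26.11943, π⊥ = -3-7·β' ≈ -0.88057 ∉ [-0.3, 0.7) ⇒ out
candidate 3: (m,n)=(-5,-14) → π∥ = -5-14·β ≈ -51.23886, π⊥ = -5-14·β' ≈ -0.76114 ∉ [-0.3, 0.7) ⇒ out
candidate 4: (m,n)=(4,14) → π∥ = 4+14·β ≈ 50.23886, π⊥ = 4+14·β' ≈ -0.23886 ∈ [-0.3, 0.7) ⇒ IN Λ
candidate 5: (m,n)=(6,17) → π∥ = 6+17·β ≈ 62.14719, π⊥ = 6+17·β' ≈ 0.85281 ∉ [-0.3, 0.7) ⇒ out
candidate 6: (m,n)=(-2,-11) → π∥ = -2-11·β ≈ -38.33053, π⊥ = -2-11·β' ≈ 1.33053 ∉ [-0.3, 0.7) ⇒ out
candidate 7: (m,n)=(-7,-1) → π∥ = -7-1·β ≈ -10.30278, π⊥ = -7-1·β' ≈ -6.69722 ∉ [-0.3, 0.7) ⇒ out
candidate 8: (m,n)=(-17,18) → π∥ = -17+18·β ≈ 42.44996, π⊥ = -17+18·β' ≈ -22.44996 ∉ [-0.3, 0.7) ⇒ out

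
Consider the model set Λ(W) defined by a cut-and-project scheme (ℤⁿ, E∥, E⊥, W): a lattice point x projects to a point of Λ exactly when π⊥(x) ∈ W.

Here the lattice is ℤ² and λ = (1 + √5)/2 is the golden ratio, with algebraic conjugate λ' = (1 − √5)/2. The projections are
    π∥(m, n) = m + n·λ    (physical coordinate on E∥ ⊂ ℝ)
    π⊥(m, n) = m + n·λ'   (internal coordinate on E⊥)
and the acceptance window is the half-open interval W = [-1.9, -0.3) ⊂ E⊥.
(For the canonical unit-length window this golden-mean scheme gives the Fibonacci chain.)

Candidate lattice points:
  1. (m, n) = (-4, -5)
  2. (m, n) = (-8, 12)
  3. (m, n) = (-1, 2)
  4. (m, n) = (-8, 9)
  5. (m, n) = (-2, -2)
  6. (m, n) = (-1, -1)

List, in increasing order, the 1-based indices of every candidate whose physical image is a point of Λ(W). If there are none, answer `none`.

Numerically λ ≈ 1.61803 and λ' = −1/λ ≈ -0.61803.
#1 (-4,-5): internal coord -4 + (-5)·λ' = -0.90983; -0.90983 ∈ [-1.9, -0.3) → IN Λ
#2 (-8,12): internal coord -8 + (12)·λ' = -15.41641; -15.41641 ∉ [-1.9, -0.3) → out
#3 (-1,2): internal coord -1 + (2)·λ' = -2.23607; -2.23607 ∉ [-1.9, -0.3) → out
#4 (-8,9): internal coord -8 + (9)·λ' = -13.56231; -13.56231 ∉ [-1.9, -0.3) → out
#5 (-2,-2): internal coord -2 + (-2)·λ' = -0.76393; -0.76393 ∈ [-1.9, -0.3) → IN Λ
#6 (-1,-1): internal coord -1 + (-1)·λ' = -0.38197; -0.38197 ∈ [-1.9, -0.3) → IN Λ

1, 5, 6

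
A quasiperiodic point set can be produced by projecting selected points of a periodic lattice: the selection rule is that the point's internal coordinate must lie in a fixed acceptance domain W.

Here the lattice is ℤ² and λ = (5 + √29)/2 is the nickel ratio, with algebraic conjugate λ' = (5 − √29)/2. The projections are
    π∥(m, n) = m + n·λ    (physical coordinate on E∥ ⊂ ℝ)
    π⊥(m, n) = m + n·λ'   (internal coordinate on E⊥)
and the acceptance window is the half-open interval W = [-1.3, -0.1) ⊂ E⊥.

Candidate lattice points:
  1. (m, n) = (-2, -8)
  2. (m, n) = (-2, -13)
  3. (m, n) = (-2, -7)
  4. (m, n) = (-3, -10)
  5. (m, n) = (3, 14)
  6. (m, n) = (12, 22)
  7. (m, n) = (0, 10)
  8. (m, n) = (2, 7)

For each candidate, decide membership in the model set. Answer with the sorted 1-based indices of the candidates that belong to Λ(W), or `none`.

1, 3, 4

λ' = (5−√29)/2 ≈ -0.1926.
[1] lift (-2,-8): star map gives -0.4593; window check -1.3 ≤ -0.4593 < -0.1 is true → IN Λ
[2] lift (-2,-13): star map gives 0.5036; window check -1.3 ≤ 0.5036 < -0.1 is false → out
[3] lift (-2,-7): star map gives -0.6519; window check -1.3 ≤ -0.6519 < -0.1 is true → IN Λ
[4] lift (-3,-10): star map gives -1.0742; window check -1.3 ≤ -1.0742 < -0.1 is true → IN Λ
[5] lift (3,14): star map gives 0.3038; window check -1.3 ≤ 0.3038 < -0.1 is false → out
[6] lift (12,22): star map gives 7.7632; window check -1.3 ≤ 7.7632 < -0.1 is false → out
[7] lift (0,10): star map gives -1.9258; window check -1.3 ≤ -1.9258 < -0.1 is false → out
[8] lift (2,7): star map gives 0.6519; window check -1.3 ≤ 0.6519 < -0.1 is false → out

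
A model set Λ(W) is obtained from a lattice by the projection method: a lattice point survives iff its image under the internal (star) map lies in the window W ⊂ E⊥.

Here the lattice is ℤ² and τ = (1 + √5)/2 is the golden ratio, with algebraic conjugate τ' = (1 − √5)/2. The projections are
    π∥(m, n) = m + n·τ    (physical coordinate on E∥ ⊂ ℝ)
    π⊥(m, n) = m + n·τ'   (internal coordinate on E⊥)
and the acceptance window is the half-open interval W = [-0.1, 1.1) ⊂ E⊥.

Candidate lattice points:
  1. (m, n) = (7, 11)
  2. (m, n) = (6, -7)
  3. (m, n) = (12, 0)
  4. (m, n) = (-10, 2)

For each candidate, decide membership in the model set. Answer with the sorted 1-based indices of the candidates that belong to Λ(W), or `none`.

Compute τ' = (1−√5)/2 = -0.6180, so π⊥(m,n) = m -0.6180·n.
candidate 1: (m,n)=(7,11) → π∥ = 7+11·τ ≈ 24.7984, π⊥ = 7+11·τ' ≈ 0.2016 ∈ [-0.1, 1.1) ⇒ IN Λ
candidate 2: (m,n)=(6,-7) → π∥ = 6-7·τ ≈ -5.3262, π⊥ = 6-7·τ' ≈ 10.3262 ∉ [-0.1, 1.1) ⇒ out
candidate 3: (m,n)=(12,0) → π∥ = 12+0·τ ≈ 12.0000, π⊥ = 12+0·τ' ≈ 12.0000 ∉ [-0.1, 1.1) ⇒ out
candidate 4: (m,n)=(-10,2) → π∥ = -10+2·τ ≈ -6.7639, π⊥ = -10+2·τ' ≈ -11.2361 ∉ [-0.1, 1.1) ⇒ out

1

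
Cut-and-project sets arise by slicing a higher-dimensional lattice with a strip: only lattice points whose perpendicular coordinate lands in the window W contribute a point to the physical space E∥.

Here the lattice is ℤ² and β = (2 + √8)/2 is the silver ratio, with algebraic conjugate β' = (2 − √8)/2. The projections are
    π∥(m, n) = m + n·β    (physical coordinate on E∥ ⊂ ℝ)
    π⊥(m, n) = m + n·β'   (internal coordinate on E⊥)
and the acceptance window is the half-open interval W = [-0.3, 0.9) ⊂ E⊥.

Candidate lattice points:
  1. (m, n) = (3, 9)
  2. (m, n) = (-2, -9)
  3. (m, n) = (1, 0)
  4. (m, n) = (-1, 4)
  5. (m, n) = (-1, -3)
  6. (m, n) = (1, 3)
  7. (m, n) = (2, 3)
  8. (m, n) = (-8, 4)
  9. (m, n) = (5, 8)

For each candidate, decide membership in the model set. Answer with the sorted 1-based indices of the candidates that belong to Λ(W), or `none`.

5, 6, 7

β' = (2−√8)/2 ≈ -0.41421.
[1] lift (3,9): star map gives -0.72792; window check -0.3 ≤ -0.72792 < 0.9 is false → out
[2] lift (-2,-9): star map gives 1.72792; window check -0.3 ≤ 1.72792 < 0.9 is false → out
[3] lift (1,0): star map gives 1.00000; window check -0.3 ≤ 1.00000 < 0.9 is false → out
[4] lift (-1,4): star map gives -2.65685; window check -0.3 ≤ -2.65685 < 0.9 is false → out
[5] lift (-1,-3): star map gives 0.24264; window check -0.3 ≤ 0.24264 < 0.9 is true → IN Λ
[6] lift (1,3): star map gives -0.24264; window check -0.3 ≤ -0.24264 < 0.9 is true → IN Λ
[7] lift (2,3): star map gives 0.75736; window check -0.3 ≤ 0.75736 < 0.9 is true → IN Λ
[8] lift (-8,4): star map gives -9.65685; window check -0.3 ≤ -9.65685 < 0.9 is false → out
[9] lift (5,8): star map gives 1.68629; window check -0.3 ≤ 1.68629 < 0.9 is false → out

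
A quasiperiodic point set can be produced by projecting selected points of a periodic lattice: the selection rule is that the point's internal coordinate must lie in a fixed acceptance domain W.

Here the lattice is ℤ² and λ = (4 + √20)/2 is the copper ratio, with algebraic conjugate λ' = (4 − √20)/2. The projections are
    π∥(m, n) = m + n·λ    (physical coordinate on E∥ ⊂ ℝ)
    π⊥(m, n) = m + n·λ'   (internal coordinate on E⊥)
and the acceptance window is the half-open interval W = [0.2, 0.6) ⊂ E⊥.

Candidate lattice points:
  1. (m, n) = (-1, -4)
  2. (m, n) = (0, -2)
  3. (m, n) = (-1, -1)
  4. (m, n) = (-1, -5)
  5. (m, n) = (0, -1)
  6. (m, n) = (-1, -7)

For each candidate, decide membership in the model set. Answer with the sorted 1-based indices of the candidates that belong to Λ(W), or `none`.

2, 5

Numerically λ ≈ 4.2361 and λ' = −1/λ ≈ -0.2361.
#1 (-1,-4): internal coord -1 + (-4)·λ' = -0.0557; -0.0557 ∉ [0.2, 0.6) → out
#2 (0,-2): internal coord 0 + (-2)·λ' = +0.4721; +0.4721 ∈ [0.2, 0.6) → IN Λ
#3 (-1,-1): internal coord -1 + (-1)·λ' = -0.7639; -0.7639 ∉ [0.2, 0.6) → out
#4 (-1,-5): internal coord -1 + (-5)·λ' = +0.1803; +0.1803 ∉ [0.2, 0.6) → out
#5 (0,-1): internal coord 0 + (-1)·λ' = +0.2361; +0.2361 ∈ [0.2, 0.6) → IN Λ
#6 (-1,-7): internal coord -1 + (-7)·λ' = +0.6525; +0.6525 ∉ [0.2, 0.6) → out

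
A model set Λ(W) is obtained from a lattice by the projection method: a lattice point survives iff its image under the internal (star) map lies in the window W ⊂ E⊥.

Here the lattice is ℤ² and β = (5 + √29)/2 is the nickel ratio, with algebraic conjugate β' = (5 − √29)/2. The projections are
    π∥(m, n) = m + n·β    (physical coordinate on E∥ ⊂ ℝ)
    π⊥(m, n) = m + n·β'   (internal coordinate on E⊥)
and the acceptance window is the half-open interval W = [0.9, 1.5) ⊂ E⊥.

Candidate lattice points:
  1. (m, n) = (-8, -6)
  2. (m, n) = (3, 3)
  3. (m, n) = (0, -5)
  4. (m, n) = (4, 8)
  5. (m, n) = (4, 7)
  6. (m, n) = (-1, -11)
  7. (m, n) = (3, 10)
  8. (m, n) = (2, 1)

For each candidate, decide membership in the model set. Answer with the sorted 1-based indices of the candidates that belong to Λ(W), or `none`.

3, 6, 7

Compute β' = (5−√29)/2 = -0.192582, so π⊥(m,n) = m -0.192582·n.
#1 (-8,-6): internal coord -8 + (-6)·β' = -6.844506; -6.844506 ∉ [0.9, 1.5) → out
#2 (3,3): internal coord 3 + (3)·β' = +2.422253; +2.422253 ∉ [0.9, 1.5) → out
#3 (0,-5): internal coord 0 + (-5)·β' = +0.962912; +0.962912 ∈ [0.9, 1.5) → IN Λ
#4 (4,8): internal coord 4 + (8)·β' = +2.459341; +2.459341 ∉ [0.9, 1.5) → out
#5 (4,7): internal coord 4 + (7)·β' = +2.651923; +2.651923 ∉ [0.9, 1.5) → out
#6 (-1,-11): internal coord -1 + (-11)·β' = +1.118406; +1.118406 ∈ [0.9, 1.5) → IN Λ
#7 (3,10): internal coord 3 + (10)·β' = +1.074176; +1.074176 ∈ [0.9, 1.5) → IN Λ
#8 (2,1): internal coord 2 + (1)·β' = +1.807418; +1.807418 ∉ [0.9, 1.5) → out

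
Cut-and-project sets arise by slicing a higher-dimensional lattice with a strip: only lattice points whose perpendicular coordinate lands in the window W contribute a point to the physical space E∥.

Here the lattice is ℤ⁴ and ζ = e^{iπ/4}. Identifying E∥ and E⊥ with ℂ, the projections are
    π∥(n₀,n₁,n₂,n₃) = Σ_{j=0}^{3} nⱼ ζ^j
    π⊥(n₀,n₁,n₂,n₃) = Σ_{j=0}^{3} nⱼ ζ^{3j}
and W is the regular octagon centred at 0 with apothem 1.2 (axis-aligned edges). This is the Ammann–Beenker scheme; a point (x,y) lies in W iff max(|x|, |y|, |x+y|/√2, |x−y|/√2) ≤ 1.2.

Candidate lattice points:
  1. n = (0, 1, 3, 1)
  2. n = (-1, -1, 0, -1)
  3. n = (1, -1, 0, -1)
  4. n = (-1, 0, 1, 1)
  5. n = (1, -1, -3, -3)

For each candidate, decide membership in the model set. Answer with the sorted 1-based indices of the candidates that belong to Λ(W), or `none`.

4, 5

With ζ = e^{iπ/4} the internal vectors are ζ^0,ζ^3,ζ^6,ζ^9.
#1 (0, 1, 3, 1): internal (0.0000, -1.5858); octagon support 1.5858 vs apothem 1.2 → ∉ W
#2 (-1, -1, 0, -1): internal (-1.0000, -1.4142); octagon support 1.7071 vs apothem 1.2 → ∉ W
#3 (1, -1, 0, -1): internal (1.0000, -1.4142); octagon support 1.7071 vs apothem 1.2 → ∉ W
#4 (-1, 0, 1, 1): internal (-0.2929, -0.2929); octagon support 0.4142 vs apothem 1.2 → ∈ W
#5 (1, -1, -3, -3): internal (-0.4142, 0.1716); octagon support 0.4142 vs apothem 1.2 → ∈ W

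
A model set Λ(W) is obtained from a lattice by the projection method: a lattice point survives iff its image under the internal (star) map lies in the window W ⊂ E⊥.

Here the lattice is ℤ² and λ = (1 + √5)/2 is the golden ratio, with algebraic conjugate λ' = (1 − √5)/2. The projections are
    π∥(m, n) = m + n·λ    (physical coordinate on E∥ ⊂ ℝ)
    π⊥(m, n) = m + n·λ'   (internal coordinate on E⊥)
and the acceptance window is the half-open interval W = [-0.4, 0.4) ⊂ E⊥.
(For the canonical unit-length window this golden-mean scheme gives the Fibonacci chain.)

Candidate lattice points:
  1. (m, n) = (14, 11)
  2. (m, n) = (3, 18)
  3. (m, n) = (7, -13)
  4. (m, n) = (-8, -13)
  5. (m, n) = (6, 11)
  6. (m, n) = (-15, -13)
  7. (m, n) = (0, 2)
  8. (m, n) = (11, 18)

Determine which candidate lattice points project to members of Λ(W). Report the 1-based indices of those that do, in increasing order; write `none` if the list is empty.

4, 8

Compute λ' = (1−√5)/2 = -0.6180, so π⊥(m,n) = m -0.6180·n.
#1 (14,11): internal coord 14 + (11)·λ' = +7.2016; +7.2016 ∉ [-0.4, 0.4) → out
#2 (3,18): internal coord 3 + (18)·λ' = -8.1246; -8.1246 ∉ [-0.4, 0.4) → out
#3 (7,-13): internal coord 7 + (-13)·λ' = +15.0344; +15.0344 ∉ [-0.4, 0.4) → out
#4 (-8,-13): internal coord -8 + (-13)·λ' = +0.0344; +0.0344 ∈ [-0.4, 0.4) → IN Λ
#5 (6,11): internal coord 6 + (11)·λ' = -0.7984; -0.7984 ∉ [-0.4, 0.4) → out
#6 (-15,-13): internal coord -15 + (-13)·λ' = -6.9656; -6.9656 ∉ [-0.4, 0.4) → out
#7 (0,2): internal coord 0 + (2)·λ' = -1.2361; -1.2361 ∉ [-0.4, 0.4) → out
#8 (11,18): internal coord 11 + (18)·λ' = -0.1246; -0.1246 ∈ [-0.4, 0.4) → IN Λ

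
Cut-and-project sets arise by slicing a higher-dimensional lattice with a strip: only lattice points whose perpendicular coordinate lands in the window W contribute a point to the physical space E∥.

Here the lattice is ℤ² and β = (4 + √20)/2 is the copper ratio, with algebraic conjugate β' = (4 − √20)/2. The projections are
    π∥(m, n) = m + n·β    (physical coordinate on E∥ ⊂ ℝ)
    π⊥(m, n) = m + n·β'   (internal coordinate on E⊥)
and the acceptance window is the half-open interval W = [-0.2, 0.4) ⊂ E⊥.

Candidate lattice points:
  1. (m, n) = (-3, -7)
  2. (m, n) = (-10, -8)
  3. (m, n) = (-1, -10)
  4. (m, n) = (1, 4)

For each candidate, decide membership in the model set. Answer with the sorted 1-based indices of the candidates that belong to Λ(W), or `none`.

β' = (4−√20)/2 ≈ -0.23607.
candidate 1: (m,n)=(-3,-7) → π∥ = -3-7·β ≈ -32.65248, π⊥ = -3-7·β' ≈ -1.34752 ∉ [-0.2, 0.4) ⇒ out
candidate 2: (m,n)=(-10,-8) → π∥ = -10-8·β ≈ -43.88854, π⊥ = -10-8·β' ≈ -8.11146 ∉ [-0.2, 0.4) ⇒ out
candidate 3: (m,n)=(-1,-10) → π∥ = -1-10·β ≈ -43.36068, π⊥ = -1-10·β' ≈ 1.36068 ∉ [-0.2, 0.4) ⇒ out
candidate 4: (m,n)=(1,4) → π∥ = 1+4·β ≈ 17.94427, π⊥ = 1+4·β' ≈ 0.05573 ∈ [-0.2, 0.4) ⇒ IN Λ

4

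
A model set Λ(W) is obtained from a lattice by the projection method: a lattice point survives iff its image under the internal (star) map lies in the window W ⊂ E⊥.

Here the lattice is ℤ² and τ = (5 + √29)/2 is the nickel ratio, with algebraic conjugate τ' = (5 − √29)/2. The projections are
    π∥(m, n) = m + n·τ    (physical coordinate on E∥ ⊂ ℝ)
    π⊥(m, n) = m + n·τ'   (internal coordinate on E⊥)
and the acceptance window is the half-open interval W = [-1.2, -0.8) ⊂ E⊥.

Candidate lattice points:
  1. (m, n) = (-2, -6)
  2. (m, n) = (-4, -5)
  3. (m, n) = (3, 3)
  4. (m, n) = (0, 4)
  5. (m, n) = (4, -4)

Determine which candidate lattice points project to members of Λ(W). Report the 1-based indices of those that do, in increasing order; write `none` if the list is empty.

1

τ' = (5−√29)/2 ≈ -0.192582.
#1 (-2,-6): internal coord -2 + (-6)·τ' = -0.844506; -0.844506 ∈ [-1.2, -0.8) → IN Λ
#2 (-4,-5): internal coord -4 + (-5)·τ' = -3.037088; -3.037088 ∉ [-1.2, -0.8) → out
#3 (3,3): internal coord 3 + (3)·τ' = +2.422253; +2.422253 ∉ [-1.2, -0.8) → out
#4 (0,4): internal coord 0 + (4)·τ' = -0.770330; -0.770330 ∉ [-1.2, -0.8) → out
#5 (4,-4): internal coord 4 + (-4)·τ' = +4.770330; +4.770330 ∉ [-1.2, -0.8) → out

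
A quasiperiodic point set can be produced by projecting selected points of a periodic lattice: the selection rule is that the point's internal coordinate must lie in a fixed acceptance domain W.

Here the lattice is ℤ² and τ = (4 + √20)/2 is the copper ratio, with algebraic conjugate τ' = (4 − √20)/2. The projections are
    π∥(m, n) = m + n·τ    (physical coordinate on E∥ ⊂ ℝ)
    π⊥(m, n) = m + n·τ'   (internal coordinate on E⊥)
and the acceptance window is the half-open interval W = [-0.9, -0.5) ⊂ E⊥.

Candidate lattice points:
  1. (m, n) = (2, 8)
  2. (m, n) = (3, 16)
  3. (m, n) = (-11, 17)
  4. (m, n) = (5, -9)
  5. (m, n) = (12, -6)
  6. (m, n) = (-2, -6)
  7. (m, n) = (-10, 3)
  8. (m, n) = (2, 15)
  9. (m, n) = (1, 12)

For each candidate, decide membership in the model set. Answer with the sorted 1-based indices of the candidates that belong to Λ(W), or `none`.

2, 6

Compute τ' = (4−√20)/2 = -0.23607, so π⊥(m,n) = m -0.23607·n.
[1] lift (2,8): star map gives 0.11146; window check -0.9 ≤ 0.11146 < -0.5 is false → out
[2] lift (3,16): star map gives -0.77709; window check -0.9 ≤ -0.77709 < -0.5 is true → IN Λ
[3] lift (-11,17): star map gives -15.01316; window check -0.9 ≤ -15.01316 < -0.5 is false → out
[4] lift (5,-9): star map gives 7.12461; window check -0.9 ≤ 7.12461 < -0.5 is false → out
[5] lift (12,-6): star map gives 13.41641; window check -0.9 ≤ 13.41641 < -0.5 is false → out
[6] lift (-2,-6): star map gives -0.58359; window check -0.9 ≤ -0.58359 < -0.5 is true → IN Λ
[7] lift (-10,3): star map gives -10.70820; window check -0.9 ≤ -10.70820 < -0.5 is false → out
[8] lift (2,15): star map gives -1.54102; window check -0.9 ≤ -1.54102 < -0.5 is false → out
[9] lift (1,12): star map gives -1.83282; window check -0.9 ≤ -1.83282 < -0.5 is false → out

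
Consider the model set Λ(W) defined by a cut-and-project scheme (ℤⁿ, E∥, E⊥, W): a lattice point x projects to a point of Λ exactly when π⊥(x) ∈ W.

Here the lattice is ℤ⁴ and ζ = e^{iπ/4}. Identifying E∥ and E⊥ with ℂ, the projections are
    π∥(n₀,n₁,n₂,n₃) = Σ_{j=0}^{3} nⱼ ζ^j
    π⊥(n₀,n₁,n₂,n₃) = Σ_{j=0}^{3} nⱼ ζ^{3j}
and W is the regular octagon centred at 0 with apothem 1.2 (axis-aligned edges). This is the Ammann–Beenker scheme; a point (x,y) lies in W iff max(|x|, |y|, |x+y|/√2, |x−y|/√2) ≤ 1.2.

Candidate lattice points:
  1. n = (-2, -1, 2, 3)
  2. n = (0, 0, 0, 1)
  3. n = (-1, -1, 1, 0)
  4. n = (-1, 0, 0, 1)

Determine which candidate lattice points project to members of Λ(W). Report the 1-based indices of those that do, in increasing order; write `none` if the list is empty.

With ζ = e^{iπ/4} the internal vectors are ζ^0,ζ^3,ζ^6,ζ^9.
candidate 1: n = (-2, -1, 2, 3) → π⊥ ≈ (+0.82843, -0.58579); max(|x|,|y|,|x±y|/√2) = 1.00000 ≤ 1.2 ⇒ ∈ W
candidate 2: n = (0, 0, 0, 1) → π⊥ ≈ (+0.70711, +0.70711); max(|x|,|y|,|x±y|/√2) = 1.00000 ≤ 1.2 ⇒ ∈ W
candidate 3: n = (-1, -1, 1, 0) → π⊥ ≈ (-0.29289, -1.70711); max(|x|,|y|,|x±y|/√2) = 1.70711 > 1.2 ⇒ ∉ W
candidate 4: n = (-1, 0, 0, 1) → π⊥ ≈ (-0.29289, +0.70711); max(|x|,|y|,|x±y|/√2) = 0.70711 ≤ 1.2 ⇒ ∈ W

1, 2, 4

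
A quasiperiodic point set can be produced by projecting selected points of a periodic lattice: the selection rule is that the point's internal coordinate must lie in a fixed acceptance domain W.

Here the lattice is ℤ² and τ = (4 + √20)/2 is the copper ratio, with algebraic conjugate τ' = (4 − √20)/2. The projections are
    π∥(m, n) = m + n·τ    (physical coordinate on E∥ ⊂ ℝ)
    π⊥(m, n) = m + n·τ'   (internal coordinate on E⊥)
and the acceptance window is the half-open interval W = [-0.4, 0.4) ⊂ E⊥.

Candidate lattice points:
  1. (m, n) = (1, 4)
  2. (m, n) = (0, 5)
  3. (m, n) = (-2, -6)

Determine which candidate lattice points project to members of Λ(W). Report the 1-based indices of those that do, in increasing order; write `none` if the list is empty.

Compute τ' = (4−√20)/2 = -0.236068, so π⊥(m,n) = m -0.236068·n.
#1 (1,4): internal coord 1 + (4)·τ' = +0.055728; +0.055728 ∈ [-0.4, 0.4) → IN Λ
#2 (0,5): internal coord 0 + (5)·τ' = -1.180340; -1.180340 ∉ [-0.4, 0.4) → out
#3 (-2,-6): internal coord -2 + (-6)·τ' = -0.583592; -0.583592 ∉ [-0.4, 0.4) → out

1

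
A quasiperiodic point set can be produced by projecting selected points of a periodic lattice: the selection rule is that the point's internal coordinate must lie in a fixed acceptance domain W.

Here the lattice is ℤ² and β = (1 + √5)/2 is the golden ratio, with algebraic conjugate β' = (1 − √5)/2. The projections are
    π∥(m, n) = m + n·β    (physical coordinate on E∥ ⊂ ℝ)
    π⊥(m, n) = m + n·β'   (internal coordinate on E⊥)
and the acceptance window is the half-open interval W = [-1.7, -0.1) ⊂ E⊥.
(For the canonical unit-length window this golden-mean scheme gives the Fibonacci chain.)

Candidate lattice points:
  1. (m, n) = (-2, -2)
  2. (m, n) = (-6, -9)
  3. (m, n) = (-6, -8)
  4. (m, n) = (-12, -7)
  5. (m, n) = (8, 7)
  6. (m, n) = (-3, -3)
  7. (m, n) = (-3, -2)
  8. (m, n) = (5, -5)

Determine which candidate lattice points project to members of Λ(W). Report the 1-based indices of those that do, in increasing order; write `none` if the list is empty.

1, 2, 3, 6

Compute β' = (1−√5)/2 = -0.6180, so π⊥(m,n) = m -0.6180·n.
[1] lift (-2,-2): star map gives -0.7639; window check -1.7 ≤ -0.7639 < -0.1 is true → IN Λ
[2] lift (-6,-9): star map gives -0.4377; window check -1.7 ≤ -0.4377 < -0.1 is true → IN Λ
[3] lift (-6,-8): star map gives -1.0557; window check -1.7 ≤ -1.0557 < -0.1 is true → IN Λ
[4] lift (-12,-7): star map gives -7.6738; window check -1.7 ≤ -7.6738 < -0.1 is false → out
[5] lift (8,7): star map gives 3.6738; window check -1.7 ≤ 3.6738 < -0.1 is false → out
[6] lift (-3,-3): star map gives -1.1459; window check -1.7 ≤ -1.1459 < -0.1 is true → IN Λ
[7] lift (-3,-2): star map gives -1.7639; window check -1.7 ≤ -1.7639 < -0.1 is false → out
[8] lift (5,-5): star map gives 8.0902; window check -1.7 ≤ 8.0902 < -0.1 is false → out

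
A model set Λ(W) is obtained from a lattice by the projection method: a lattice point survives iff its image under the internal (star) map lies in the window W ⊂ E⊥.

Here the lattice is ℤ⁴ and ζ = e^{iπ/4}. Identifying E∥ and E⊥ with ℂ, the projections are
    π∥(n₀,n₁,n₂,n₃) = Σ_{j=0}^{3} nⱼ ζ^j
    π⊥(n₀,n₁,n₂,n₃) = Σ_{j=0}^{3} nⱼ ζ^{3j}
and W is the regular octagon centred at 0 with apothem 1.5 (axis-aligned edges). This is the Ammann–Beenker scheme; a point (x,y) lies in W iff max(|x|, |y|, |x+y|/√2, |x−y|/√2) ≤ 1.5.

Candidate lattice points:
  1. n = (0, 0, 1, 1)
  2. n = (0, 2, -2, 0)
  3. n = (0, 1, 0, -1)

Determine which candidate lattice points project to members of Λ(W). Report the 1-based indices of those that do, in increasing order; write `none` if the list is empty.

Internal map: ζ^{3j} for j=0..3 gives (1,0), (−√2/2,√2/2), (0,−1), (√2/2,√2/2).
#1 (0, 0, 1, 1): internal (0.707107, -0.292893); octagon support 0.707107 vs apothem 1.5 → ∈ W
#2 (0, 2, -2, 0): internal (-1.414214, 3.414214); octagon support 3.414214 vs apothem 1.5 → ∉ W
#3 (0, 1, 0, -1): internal (-1.414214, 0.000000); octagon support 1.414214 vs apothem 1.5 → ∈ W

1, 3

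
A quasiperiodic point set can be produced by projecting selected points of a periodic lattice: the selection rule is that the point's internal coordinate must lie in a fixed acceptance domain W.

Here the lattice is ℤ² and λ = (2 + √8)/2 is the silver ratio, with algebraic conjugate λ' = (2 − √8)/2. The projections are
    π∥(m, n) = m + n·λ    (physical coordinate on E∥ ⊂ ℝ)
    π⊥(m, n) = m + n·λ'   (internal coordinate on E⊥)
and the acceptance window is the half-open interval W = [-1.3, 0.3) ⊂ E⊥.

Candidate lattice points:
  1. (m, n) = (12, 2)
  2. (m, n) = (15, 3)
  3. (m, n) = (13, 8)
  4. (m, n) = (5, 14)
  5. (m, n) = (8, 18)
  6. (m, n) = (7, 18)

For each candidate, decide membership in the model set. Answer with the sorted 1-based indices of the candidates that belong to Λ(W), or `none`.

4, 6

Compute λ' = (2−√8)/2 = -0.4142, so π⊥(m,n) = m -0.4142·n.
[1] lift (12,2): star map gives 11.1716; window check -1.3 ≤ 11.1716 < 0.3 is false → out
[2] lift (15,3): star map gives 13.7574; window check -1.3 ≤ 13.7574 < 0.3 is false → out
[3] lift (13,8): star map gives 9.6863; window check -1.3 ≤ 9.6863 < 0.3 is false → out
[4] lift (5,14): star map gives -0.7990; window check -1.3 ≤ -0.7990 < 0.3 is true → IN Λ
[5] lift (8,18): star map gives 0.5442; window check -1.3 ≤ 0.5442 < 0.3 is false → out
[6] lift (7,18): star map gives -0.4558; window check -1.3 ≤ -0.4558 < 0.3 is true → IN Λ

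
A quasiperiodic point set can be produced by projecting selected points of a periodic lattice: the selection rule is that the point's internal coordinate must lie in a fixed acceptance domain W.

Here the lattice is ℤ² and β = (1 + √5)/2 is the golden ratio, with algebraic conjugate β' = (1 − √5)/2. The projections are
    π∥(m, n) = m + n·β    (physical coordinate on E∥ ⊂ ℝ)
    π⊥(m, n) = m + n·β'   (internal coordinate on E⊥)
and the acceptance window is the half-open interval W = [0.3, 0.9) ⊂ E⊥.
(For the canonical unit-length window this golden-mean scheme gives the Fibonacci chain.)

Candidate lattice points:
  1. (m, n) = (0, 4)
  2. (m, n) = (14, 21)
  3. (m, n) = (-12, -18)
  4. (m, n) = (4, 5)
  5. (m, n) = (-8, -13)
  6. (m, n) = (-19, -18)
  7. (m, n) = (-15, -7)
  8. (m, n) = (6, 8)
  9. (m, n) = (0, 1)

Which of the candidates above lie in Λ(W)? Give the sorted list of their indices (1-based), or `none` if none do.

Numerically β ≈ 1.6180 and β' = −1/β ≈ -0.6180.
candidate 1: (m,n)=(0,4) → π∥ = 0+4·β ≈ 6.4721, π⊥ = 0+4·β' ≈ -2.4721 ∉ [0.3, 0.9) ⇒ out
candidate 2: (m,n)=(14,21) → π∥ = 14+21·β ≈ 47.9787, π⊥ = 14+21·β' ≈ 1.0213 ∉ [0.3, 0.9) ⇒ out
candidate 3: (m,n)=(-12,-18) → π∥ = -12-18·β ≈ -41.1246, π⊥ = -12-18·β' ≈ -0.8754 ∉ [0.3, 0.9) ⇒ out
candidate 4: (m,n)=(4,5) → π∥ = 4+5·β ≈ 12.0902, π⊥ = 4+5·β' ≈ 0.9098 ∉ [0.3, 0.9) ⇒ out
candidate 5: (m,n)=(-8,-13) → π∥ = -8-13·β ≈ -29.0344, π⊥ = -8-13·β' ≈ 0.0344 ∉ [0.3, 0.9) ⇒ out
candidate 6: (m,n)=(-19,-18) → π∥ = -19-18·β ≈ -48.1246, π⊥ = -19-18·β' ≈ -7.8754 ∉ [0.3, 0.9) ⇒ out
candidate 7: (m,n)=(-15,-7) → π∥ = -15-7·β ≈ -26.3262, π⊥ = -15-7·β' ≈ -10.6738 ∉ [0.3, 0.9) ⇒ out
candidate 8: (m,n)=(6,8) → π∥ = 6+8·β ≈ 18.9443, π⊥ = 6+8·β' ≈ 1.0557 ∉ [0.3, 0.9) ⇒ out
candidate 9: (m,n)=(0,1) → π∥ = 0+1·β ≈ 1.6180, π⊥ = 0+1·β' ≈ -0.6180 ∉ [0.3, 0.9) ⇒ out

none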